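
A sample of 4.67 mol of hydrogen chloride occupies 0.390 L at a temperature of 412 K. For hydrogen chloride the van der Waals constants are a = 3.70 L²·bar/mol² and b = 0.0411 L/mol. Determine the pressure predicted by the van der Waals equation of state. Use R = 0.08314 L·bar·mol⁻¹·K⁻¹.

P = nRT/(V − nb) − a n²/V²
nRT/(V − nb) = (4.67)(0.08314)(412)/(0.390 − 4.67×0.0411) = 159.96/0.19806 = 807.63 bar
a n²/V² = (3.70)(4.67)²/(0.390)² = 530.53 bar
P = 807.63 − 530.53 = 277.1 bar

P ≈ 277.1 bar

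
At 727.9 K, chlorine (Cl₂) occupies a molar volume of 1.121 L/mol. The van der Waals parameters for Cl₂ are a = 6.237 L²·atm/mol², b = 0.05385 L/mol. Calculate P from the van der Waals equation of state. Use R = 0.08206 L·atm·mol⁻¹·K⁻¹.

P = RT/(V_m − b) − a/V_m²
RT/(V_m − b) = (0.08206)(727.9)/(1.121 − 0.05385) = 59.731/1.0672 = 55.970 atm
a/V_m² = 6.237/(1.121)² = 4.9632 atm
P = 55.970 − 4.9632 = 51.01 atm

P ≈ 51.01 atm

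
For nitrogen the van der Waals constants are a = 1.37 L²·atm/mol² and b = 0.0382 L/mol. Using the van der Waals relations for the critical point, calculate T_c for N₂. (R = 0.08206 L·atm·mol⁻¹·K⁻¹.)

For a van der Waals gas, T_c = 8a/(27Rb).
T_c = 8×1.37/(27×0.08206×0.0382) = 10.960/0.084637 = 129.5 K

T_c ≈ 129.5 K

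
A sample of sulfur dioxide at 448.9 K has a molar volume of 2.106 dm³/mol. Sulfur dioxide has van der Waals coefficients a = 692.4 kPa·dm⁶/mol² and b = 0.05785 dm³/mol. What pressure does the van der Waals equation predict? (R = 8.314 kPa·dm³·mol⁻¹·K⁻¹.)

P ≈ 1666 kPa

P = RT/(V_m − b) − a/V_m²
RT/(V_m − b) = (8.314)(448.9)/(2.106 − 0.05785) = 3732.2/2.0482 = 1822.2 kPa
a/V_m² = 692.4/(2.106)² = 156.11 kPa
P = 1822.2 − 156.11 = 1666 kPa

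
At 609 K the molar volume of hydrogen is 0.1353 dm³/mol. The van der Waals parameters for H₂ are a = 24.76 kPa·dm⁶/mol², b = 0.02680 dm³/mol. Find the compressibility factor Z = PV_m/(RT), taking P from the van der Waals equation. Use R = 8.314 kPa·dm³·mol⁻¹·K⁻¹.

Z ≈ 1.211

P = RT/(V_m − b) − a/V_m² = (8.314)(609)/(0.1353 − 0.02680) − 24.76/(0.1353)²
  = 5063.2/0.10850 − 1352.6 = 46665 − 1352.6 = 45312 kPa
Z = PV_m/(RT) = (45312)(0.1353)/((8.314)(609)) = 6130.7/5063.2 = 1.211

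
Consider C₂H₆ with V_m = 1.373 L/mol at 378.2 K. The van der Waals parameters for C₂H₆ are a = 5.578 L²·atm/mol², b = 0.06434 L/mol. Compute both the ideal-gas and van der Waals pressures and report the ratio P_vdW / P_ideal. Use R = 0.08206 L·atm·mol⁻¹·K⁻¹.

Ideal: P_ideal = RT/V_m = (0.08206)(378.2)/1.373 = 22.6039 atm
vdW: P = RT/(V_m − b) − a/V_m² = 31.0351/1.30866 − 5.578/1.88513 = 23.7152 − 2.95895 = 20.7563 atm
Ratio = 20.7563/22.6039 = 0.9183

P_vdW / P_ideal ≈ 0.9183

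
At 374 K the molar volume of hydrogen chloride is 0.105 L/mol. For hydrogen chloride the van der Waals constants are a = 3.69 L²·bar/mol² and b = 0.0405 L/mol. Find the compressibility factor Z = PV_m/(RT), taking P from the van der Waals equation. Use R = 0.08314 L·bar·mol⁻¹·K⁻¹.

Z ≈ 0.4977

P = RT/(V_m − b) − a/V_m² = (0.08314)(374)/(0.105 − 0.0405) − 3.69/(0.105)²
  = 31.094/0.064500 − 334.69 = 482.08 − 334.69 = 147.39 bar
Z = PV_m/(RT) = (147.39)(0.105)/((0.08314)(374)) = 15.476/31.094 = 0.4977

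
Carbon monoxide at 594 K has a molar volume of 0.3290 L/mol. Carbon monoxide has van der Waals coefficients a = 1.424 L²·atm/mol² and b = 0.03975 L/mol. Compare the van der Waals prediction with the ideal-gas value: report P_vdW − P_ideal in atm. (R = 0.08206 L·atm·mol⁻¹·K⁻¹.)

Ideal: P_ideal = RT/V_m = (0.08206)(594)/0.3290 = 148.157 atm
vdW: P = RT/(V_m − b) − a/V_m² = 48.7436/0.289250 − 1.424/0.108241 = 168.517 − 13.1558 = 155.361 atm
ΔP = 155.361 − 148.157 = 7.20 atm

ΔP ≈ 7.20 atm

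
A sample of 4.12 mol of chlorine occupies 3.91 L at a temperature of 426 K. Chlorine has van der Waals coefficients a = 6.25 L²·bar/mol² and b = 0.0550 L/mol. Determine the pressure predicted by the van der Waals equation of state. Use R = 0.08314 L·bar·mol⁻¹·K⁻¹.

P = nRT/(V − nb) − a n²/V²
nRT/(V − nb) = (4.12)(0.08314)(426)/(3.91 − 4.12×0.0550) = 145.92/3.6834 = 39.616 bar
a n²/V² = (6.25)(4.12)²/(3.91)² = 6.9394 bar
P = 39.616 − 6.9394 = 32.68 bar

P ≈ 32.68 bar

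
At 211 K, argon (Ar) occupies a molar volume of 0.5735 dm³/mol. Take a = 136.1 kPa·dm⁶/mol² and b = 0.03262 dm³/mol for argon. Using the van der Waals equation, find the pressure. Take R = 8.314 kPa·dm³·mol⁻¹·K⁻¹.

P = RT/(V_m − b) − a/V_m²
RT/(V_m − b) = (8.314)(211)/(0.5735 − 0.03262) = 1754.3/0.54088 = 3243.4 kPa
a/V_m² = 136.1/(0.5735)² = 413.80 kPa
P = 3243.4 − 413.80 = 2830 kPa

P ≈ 2830 kPa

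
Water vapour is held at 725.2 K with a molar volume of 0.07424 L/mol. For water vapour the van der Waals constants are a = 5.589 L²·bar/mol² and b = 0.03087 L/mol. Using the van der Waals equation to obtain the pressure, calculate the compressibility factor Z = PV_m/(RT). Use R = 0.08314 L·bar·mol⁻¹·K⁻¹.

P = RT/(V_m − b) − a/V_m² = (0.08314)(725.2)/(0.07424 − 0.03087) − 5.589/(0.07424)²
  = 60.293/0.043370 − 1014.0 = 1390.2 − 1014.0 = 376.2 bar
Z = PV_m/(RT) = (376.2)(0.07424)/((0.08314)(725.2)) = 27.929/60.293 = 0.4632

Z ≈ 0.4632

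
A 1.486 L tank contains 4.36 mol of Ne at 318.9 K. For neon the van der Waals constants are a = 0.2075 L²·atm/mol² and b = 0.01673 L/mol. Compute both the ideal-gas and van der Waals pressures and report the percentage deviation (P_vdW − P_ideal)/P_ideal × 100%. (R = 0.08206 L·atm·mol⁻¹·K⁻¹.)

2.84 %

Ideal: P_ideal = nRT/V = (4.36)(0.08206)(318.9)/1.486 = 76.7810 atm
vdW: P = nRT/(V − nb) − a n²/V² = 114.097/1.41306 − 3.94449/2.20820 = 80.7446 − 1.78629 = 78.9583 atm
% deviation = (78.9583 − 76.7810)/76.7810 × 100% = 2.84%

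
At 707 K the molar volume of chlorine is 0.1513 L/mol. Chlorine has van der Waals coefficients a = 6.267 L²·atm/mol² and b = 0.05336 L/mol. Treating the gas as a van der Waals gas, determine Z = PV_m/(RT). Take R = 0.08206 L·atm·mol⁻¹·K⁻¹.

Z ≈ 0.8309

P = RT/(V_m − b) − a/V_m² = (0.08206)(707)/(0.1513 − 0.05336) − 6.267/(0.1513)²
  = 58.016/0.097940 − 273.77 = 592.36 − 273.77 = 318.59 atm
Z = PV_m/(RT) = (318.59)(0.1513)/((0.08206)(707)) = 48.203/58.016 = 0.8309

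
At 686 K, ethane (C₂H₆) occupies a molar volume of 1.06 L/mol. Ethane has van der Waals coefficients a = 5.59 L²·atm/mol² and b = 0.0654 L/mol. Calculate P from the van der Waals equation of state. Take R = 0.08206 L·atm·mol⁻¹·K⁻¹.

P = RT/(V_m − b) − a/V_m²
RT/(V_m − b) = (0.08206)(686)/(1.06 − 0.0654) = 56.293/0.99460 = 56.599 atm
a/V_m² = 5.59/(1.06)² = 4.9751 atm
P = 56.599 − 4.9751 = 51.62 atm

P ≈ 51.62 atm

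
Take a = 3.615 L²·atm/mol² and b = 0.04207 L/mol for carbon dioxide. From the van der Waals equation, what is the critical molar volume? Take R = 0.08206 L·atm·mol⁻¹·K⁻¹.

For a van der Waals gas, V_m,c = 3b.
V_m,c = 3×0.04207 = 0.1262 L/mol

V_m,c ≈ 0.1262 L/mol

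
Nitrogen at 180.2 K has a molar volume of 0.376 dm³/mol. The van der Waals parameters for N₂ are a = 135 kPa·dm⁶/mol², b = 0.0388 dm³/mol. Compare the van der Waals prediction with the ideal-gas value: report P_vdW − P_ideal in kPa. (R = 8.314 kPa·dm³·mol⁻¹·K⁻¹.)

Ideal: P_ideal = RT/V_m = (8.314)(180.2)/0.376 = 3984.53 kPa
vdW: P = RT/(V_m − b) − a/V_m² = 1498.18/0.337200 − 135/0.141376 = 4443.00 − 954.900 = 3488.10 kPa
ΔP = 3488.10 − 3984.53 = -496.4 kPa

ΔP ≈ -496.4 kPa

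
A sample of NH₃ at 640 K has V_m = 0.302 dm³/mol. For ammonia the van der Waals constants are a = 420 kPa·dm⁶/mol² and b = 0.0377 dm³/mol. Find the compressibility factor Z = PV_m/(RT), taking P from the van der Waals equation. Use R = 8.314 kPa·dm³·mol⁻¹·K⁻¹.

Z ≈ 0.8813

P = RT/(V_m − b) − a/V_m² = (8.314)(640)/(0.302 − 0.0377) − 420/(0.302)²
  = 5321.0/0.26430 − 4605.1 = 20132 − 4605.1 = 15527 kPa
Z = PV_m/(RT) = (15527)(0.302)/((8.314)(640)) = 4689.2/5321.0 = 0.8813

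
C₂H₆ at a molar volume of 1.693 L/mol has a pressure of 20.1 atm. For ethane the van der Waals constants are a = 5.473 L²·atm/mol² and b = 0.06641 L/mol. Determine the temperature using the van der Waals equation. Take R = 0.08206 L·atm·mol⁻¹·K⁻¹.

T ≈ 436.3 K

T = (P + a/V_m²)(V_m − b)/R
P + a/V_m² = 20.1 + 5.473/(1.693)² = 22.009 atm
V_m − b = 1.693 − 0.06641 = 1.6266 L/mol
T = (22.009)(1.6266)/0.08206 = 436.3 K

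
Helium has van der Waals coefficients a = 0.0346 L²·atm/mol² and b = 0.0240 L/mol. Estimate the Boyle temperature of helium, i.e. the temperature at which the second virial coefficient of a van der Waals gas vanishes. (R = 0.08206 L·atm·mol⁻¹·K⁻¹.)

T_B ≈ 17.57 K

For a van der Waals gas the second virial coefficient B₂ = b − a/(RT) vanishes at T_B = a/(Rb).
T_B = 0.0346/(0.08206×0.0240) = 0.0346/0.0019694 = 17.57 K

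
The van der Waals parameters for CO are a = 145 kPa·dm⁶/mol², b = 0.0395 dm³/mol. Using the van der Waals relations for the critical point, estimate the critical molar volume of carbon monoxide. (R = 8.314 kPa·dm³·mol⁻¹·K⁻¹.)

V_m,c ≈ 0.1185 dm³/mol

For a van der Waals gas, V_m,c = 3b.
V_m,c = 3×0.0395 = 0.1185 dm³/mol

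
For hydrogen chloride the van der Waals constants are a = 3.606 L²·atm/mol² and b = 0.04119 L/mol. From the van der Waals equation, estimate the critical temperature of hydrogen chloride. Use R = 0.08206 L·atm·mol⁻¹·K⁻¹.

For a van der Waals gas, T_c = 8a/(27Rb).
T_c = 8×3.606/(27×0.08206×0.04119) = 28.848/0.091261 = 316.1 K

T_c ≈ 316.1 K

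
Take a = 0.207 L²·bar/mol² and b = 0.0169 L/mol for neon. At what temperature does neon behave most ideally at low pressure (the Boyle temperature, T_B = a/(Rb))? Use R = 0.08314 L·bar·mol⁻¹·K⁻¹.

For a van der Waals gas the second virial coefficient B₂ = b − a/(RT) vanishes at T_B = a/(Rb).
T_B = 0.207/(0.08314×0.0169) = 0.207/0.0014051 = 147.3 K

T_B ≈ 147.3 K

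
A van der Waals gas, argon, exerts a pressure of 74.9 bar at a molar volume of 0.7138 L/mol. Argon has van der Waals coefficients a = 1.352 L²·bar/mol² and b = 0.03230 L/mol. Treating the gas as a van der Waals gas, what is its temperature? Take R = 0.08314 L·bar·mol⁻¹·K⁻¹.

T ≈ 635.7 K

T = (P + a/V_m²)(V_m − b)/R
P + a/V_m² = 74.9 + 1.352/(0.7138)² = 77.554 bar
V_m − b = 0.7138 − 0.03230 = 0.68150 L/mol
T = (77.554)(0.68150)/0.08314 = 635.7 K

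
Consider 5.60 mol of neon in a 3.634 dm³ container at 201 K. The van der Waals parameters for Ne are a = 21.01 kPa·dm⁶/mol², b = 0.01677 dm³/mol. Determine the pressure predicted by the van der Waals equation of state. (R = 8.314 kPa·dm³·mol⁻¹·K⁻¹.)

P = nRT/(V − nb) − a n²/V²
nRT/(V − nb) = (5.60)(8.314)(201)/(3.634 − 5.60×0.01677) = 9358.2/3.5401 = 2643.5 kPa
a n²/V² = (21.01)(5.60)²/(3.634)² = 49.892 kPa
P = 2643.5 − 49.892 = 2594 kPa

P ≈ 2594 kPa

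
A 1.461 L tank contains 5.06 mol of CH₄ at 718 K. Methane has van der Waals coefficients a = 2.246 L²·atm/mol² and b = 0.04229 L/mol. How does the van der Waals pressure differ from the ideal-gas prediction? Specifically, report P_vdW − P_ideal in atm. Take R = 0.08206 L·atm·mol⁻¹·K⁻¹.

Ideal: P_ideal = nRT/V = (5.06)(0.08206)(718)/1.461 = 204.059 atm
vdW: P = nRT/(V − nb) − a n²/V² = 298.131/1.24701 − 57.5057/2.13452 = 239.077 − 26.9408 = 212.136 atm
ΔP = 212.136 − 204.059 = 8.08 atm

ΔP ≈ 8.08 atm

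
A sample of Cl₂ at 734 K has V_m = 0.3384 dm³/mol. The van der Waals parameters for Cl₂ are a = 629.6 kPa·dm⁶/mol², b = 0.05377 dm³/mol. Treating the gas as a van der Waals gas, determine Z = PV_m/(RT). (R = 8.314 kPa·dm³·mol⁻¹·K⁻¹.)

Z ≈ 0.8840

P = RT/(V_m − b) − a/V_m² = (8.314)(734)/(0.3384 − 0.05377) − 629.6/(0.3384)²
  = 6102.5/0.28463 − 5498.0 = 21440 − 5498.0 = 15942 kPa
Z = PV_m/(RT) = (15942)(0.3384)/((8.314)(734)) = 5394.8/6102.5 = 0.8840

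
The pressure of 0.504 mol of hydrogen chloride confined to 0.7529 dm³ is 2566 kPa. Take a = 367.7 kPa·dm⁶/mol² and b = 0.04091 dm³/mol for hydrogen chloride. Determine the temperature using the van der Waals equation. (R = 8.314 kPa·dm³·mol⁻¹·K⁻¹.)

T ≈ 477.2 K

T = (P + a n²/V²)(V − nb)/(nR)
P + a n²/V² = 2566 + (367.7)(0.504)²/(0.7529)² = 2730.8 kPa
V − nb = 0.7529 − (0.504)(0.04091) = 0.73228 dm³
T = (2730.8)(0.73228)/((0.504)(8.314)) = 477.2 K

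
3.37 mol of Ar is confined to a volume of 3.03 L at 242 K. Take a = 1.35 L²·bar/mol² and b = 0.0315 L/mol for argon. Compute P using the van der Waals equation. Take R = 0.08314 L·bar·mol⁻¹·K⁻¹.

P = nRT/(V − nb) − a n²/V²
nRT/(V − nb) = (3.37)(0.08314)(242)/(3.03 − 3.37×0.0315) = 67.804/2.9238 = 23.190 bar
a n²/V² = (1.35)(3.37)²/(3.03)² = 1.6700 bar
P = 23.190 − 1.6700 = 21.52 bar

P ≈ 21.52 bar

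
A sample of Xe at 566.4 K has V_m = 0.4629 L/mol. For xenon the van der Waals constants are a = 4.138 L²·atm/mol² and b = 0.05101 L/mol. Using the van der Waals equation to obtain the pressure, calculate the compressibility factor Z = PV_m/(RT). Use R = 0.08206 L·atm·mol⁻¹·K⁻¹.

P = RT/(V_m − b) − a/V_m² = (0.08206)(566.4)/(0.4629 − 0.05101) − 4.138/(0.4629)²
  = 46.479/0.41189 − 19.312 = 112.84 − 19.312 = 93.53 atm
Z = PV_m/(RT) = (93.53)(0.4629)/((0.08206)(566.4)) = 43.295/46.479 = 0.9315

Z ≈ 0.9315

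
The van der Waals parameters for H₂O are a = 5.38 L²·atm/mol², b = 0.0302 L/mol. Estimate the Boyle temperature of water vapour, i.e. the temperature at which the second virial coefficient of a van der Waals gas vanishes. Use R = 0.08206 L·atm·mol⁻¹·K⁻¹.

T_B ≈ 2171 K

For a van der Waals gas the second virial coefficient B₂ = b − a/(RT) vanishes at T_B = a/(Rb).
T_B = 5.38/(0.08206×0.0302) = 5.38/0.0024782 = 2171 K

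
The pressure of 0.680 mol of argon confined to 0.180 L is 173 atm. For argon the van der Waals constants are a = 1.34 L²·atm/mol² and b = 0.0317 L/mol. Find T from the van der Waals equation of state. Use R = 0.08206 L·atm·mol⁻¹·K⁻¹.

T = (P + a n²/V²)(V − nb)/(nR)
P + a n²/V² = 173 + (1.34)(0.680)²/(0.180)² = 192.12 atm
V − nb = 0.180 − (0.680)(0.0317) = 0.15844 L
T = (192.12)(0.15844)/((0.680)(0.08206)) = 545.5 K

T ≈ 545.5 K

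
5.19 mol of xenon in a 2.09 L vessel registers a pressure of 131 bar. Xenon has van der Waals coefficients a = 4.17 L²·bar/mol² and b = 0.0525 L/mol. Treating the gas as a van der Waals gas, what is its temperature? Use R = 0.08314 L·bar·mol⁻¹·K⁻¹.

T = (P + a n²/V²)(V − nb)/(nR)
P + a n²/V² = 131 + (4.17)(5.19)²/(2.09)² = 156.71 bar
V − nb = 2.09 − (5.19)(0.0525) = 1.8175 L
T = (156.71)(1.8175)/((5.19)(0.08314)) = 660.1 K

T ≈ 660.1 K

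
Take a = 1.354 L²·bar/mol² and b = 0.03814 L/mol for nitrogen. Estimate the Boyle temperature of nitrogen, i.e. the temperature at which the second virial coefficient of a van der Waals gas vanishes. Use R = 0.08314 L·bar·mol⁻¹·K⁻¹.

For a van der Waals gas the second virial coefficient B₂ = b − a/(RT) vanishes at T_B = a/(Rb).
T_B = 1.354/(0.08314×0.03814) = 1.354/0.0031710 = 427.0 K

T_B ≈ 427.0 K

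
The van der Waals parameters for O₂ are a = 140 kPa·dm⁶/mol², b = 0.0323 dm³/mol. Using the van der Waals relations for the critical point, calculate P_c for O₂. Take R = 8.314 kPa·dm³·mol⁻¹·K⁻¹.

For a van der Waals gas, P_c = a/(27b²).
P_c = 140/(27×(0.0323)²) = 140/0.028169 = 4970 kPa

P_c ≈ 4970 kPa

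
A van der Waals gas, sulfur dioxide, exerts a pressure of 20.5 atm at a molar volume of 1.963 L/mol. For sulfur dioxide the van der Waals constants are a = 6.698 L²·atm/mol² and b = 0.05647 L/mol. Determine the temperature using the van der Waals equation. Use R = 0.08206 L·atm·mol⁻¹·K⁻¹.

T ≈ 516.7 K

T = (P + a/V_m²)(V_m − b)/R
P + a/V_m² = 20.5 + 6.698/(1.963)² = 22.238 atm
V_m − b = 1.963 − 0.05647 = 1.9065 L/mol
T = (22.238)(1.9065)/0.08206 = 516.7 K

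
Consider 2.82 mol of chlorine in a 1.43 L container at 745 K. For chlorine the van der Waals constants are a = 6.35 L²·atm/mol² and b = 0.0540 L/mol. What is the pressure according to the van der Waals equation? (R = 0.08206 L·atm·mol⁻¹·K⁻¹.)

P = nRT/(V − nb) − a n²/V²
nRT/(V − nb) = (2.82)(0.08206)(745)/(1.43 − 2.82×0.0540) = 172.40/1.2777 = 134.93 atm
a n²/V² = (6.35)(2.82)²/(1.43)² = 24.694 atm
P = 134.93 − 24.694 = 110.2 atm

P ≈ 110.2 atm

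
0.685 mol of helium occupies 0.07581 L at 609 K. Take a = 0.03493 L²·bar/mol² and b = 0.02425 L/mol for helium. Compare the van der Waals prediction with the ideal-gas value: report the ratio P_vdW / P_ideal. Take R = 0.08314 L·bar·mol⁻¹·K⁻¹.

P_vdW / P_ideal ≈ 1.274

Ideal: P_ideal = nRT/V = (0.685)(0.08314)(609)/0.07581 = 457.500 bar
vdW: P = nRT/(V − nb) − a n²/V² = 34.6831/0.0591988 − 0.0163900/0.00574716 = 585.875 − 2.85184 = 583.023 bar
Ratio = 583.023/457.500 = 1.274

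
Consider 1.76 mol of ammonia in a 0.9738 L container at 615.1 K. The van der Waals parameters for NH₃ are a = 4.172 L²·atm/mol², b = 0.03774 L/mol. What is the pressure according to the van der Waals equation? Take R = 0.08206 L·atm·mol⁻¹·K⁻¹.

P = nRT/(V − nb) − a n²/V²
nRT/(V − nb) = (1.76)(0.08206)(615.1)/(0.9738 − 1.76×0.03774) = 88.836/0.90738 = 97.904 atm
a n²/V² = (4.172)(1.76)²/(0.9738)² = 13.628 atm
P = 97.904 − 13.628 = 84.28 atm

P ≈ 84.28 atm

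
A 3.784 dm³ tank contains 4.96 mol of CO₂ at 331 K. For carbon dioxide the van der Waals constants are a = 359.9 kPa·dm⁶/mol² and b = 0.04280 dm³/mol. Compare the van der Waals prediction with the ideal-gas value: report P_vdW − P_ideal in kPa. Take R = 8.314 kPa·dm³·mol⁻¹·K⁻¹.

Ideal: P_ideal = nRT/V = (4.96)(8.314)(331)/3.784 = 3607.19 kPa
vdW: P = nRT/(V − nb) − a n²/V² = 13649.6/3.57171 − 8854.12/14.3187 = 3821.59 − 618.361 = 3203.23 kPa
ΔP = 3203.23 − 3607.19 = -404.0 kPa

ΔP ≈ -404.0 kPa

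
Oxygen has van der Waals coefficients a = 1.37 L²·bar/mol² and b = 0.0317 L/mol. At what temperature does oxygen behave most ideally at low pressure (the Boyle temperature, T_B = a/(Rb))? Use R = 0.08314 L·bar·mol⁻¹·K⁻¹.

For a van der Waals gas the second virial coefficient B₂ = b − a/(RT) vanishes at T_B = a/(Rb).
T_B = 1.37/(0.08314×0.0317) = 1.37/0.0026355 = 519.8 K

T_B ≈ 519.8 K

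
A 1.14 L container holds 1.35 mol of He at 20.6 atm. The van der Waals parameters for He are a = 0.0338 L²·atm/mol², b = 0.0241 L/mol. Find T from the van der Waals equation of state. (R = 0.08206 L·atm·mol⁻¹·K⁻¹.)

T ≈ 206.4 K

T = (P + a n²/V²)(V − nb)/(nR)
P + a n²/V² = 20.6 + (0.0338)(1.35)²/(1.14)² = 20.647 atm
V − nb = 1.14 − (1.35)(0.0241) = 1.1075 L
T = (20.647)(1.1075)/((1.35)(0.08206)) = 206.4 K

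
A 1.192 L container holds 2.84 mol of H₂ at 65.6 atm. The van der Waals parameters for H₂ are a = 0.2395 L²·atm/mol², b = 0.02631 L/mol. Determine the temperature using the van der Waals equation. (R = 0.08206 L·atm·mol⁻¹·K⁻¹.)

T = (P + a n²/V²)(V − nb)/(nR)
P + a n²/V² = 65.6 + (0.2395)(2.84)²/(1.192)² = 66.960 atm
V − nb = 1.192 − (2.84)(0.02631) = 1.1173 L
T = (66.960)(1.1173)/((2.84)(0.08206)) = 321.0 K

T ≈ 321.0 K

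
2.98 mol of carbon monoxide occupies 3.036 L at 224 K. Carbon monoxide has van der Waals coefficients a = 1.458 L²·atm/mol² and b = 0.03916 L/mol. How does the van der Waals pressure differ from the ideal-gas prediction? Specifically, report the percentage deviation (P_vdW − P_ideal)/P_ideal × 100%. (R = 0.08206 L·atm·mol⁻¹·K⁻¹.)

-3.79 %

Ideal: P_ideal = nRT/V = (2.98)(0.08206)(224)/3.036 = 18.0424 atm
vdW: P = nRT/(V − nb) − a n²/V² = 54.7767/2.91930 − 12.9476/9.21730 = 18.7636 − 1.40471 = 17.3589 atm
% deviation = (17.3589 − 18.0424)/18.0424 × 100% = -3.79%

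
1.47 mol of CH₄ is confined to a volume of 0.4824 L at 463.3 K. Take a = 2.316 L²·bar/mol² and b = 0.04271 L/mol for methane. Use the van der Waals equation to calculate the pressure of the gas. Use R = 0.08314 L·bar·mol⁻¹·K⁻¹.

P ≈ 113.4 bar

P = nRT/(V − nb) − a n²/V²
nRT/(V − nb) = (1.47)(0.08314)(463.3)/(0.4824 − 1.47×0.04271) = 56.623/0.41962 = 134.94 bar
a n²/V² = (2.316)(1.47)²/(0.4824)² = 21.506 bar
P = 134.94 − 21.506 = 113.4 bar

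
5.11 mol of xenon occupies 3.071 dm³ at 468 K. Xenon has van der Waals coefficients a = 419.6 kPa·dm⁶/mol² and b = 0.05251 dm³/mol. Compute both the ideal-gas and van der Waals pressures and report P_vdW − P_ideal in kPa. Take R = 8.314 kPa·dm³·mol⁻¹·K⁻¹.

Ideal: P_ideal = nRT/V = (5.11)(8.314)(468)/3.071 = 6474.36 kPa
vdW: P = nRT/(V − nb) − a n²/V² = 19882.8/2.80267 − 10956.6/9.43104 = 7094.24 − 1161.76 = 5932.48 kPa
ΔP = 5932.48 − 6474.36 = -541.9 kPa

ΔP ≈ -541.9 kPa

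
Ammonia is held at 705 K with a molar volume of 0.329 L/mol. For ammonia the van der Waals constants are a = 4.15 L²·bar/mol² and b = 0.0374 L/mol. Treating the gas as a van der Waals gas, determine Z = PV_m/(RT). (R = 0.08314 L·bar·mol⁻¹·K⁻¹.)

Z ≈ 0.9131

P = RT/(V_m − b) − a/V_m² = (0.08314)(705)/(0.329 − 0.0374) − 4.15/(0.329)²
  = 58.614/0.29160 − 38.340 = 201.01 − 38.340 = 162.67 bar
Z = PV_m/(RT) = (162.67)(0.329)/((0.08314)(705)) = 53.518/58.614 = 0.9131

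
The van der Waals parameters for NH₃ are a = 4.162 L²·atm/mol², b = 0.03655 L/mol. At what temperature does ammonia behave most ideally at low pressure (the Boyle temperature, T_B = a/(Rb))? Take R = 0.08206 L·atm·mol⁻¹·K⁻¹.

T_B ≈ 1388 K

For a van der Waals gas the second virial coefficient B₂ = b − a/(RT) vanishes at T_B = a/(Rb).
T_B = 4.162/(0.08206×0.03655) = 4.162/0.0029993 = 1388 K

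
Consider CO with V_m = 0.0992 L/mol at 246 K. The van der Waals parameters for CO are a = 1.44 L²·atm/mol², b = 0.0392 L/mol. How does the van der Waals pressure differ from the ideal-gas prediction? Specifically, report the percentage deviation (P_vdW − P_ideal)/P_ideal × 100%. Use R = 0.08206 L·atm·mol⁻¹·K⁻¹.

Ideal: P_ideal = RT/V_m = (0.08206)(246)/0.0992 = 203.496 atm
vdW: P = RT/(V_m − b) − a/V_m² = 20.1868/0.0600000 − 1.44/0.00984064 = 336.447 − 146.332 = 190.115 atm
% deviation = (190.115 − 203.496)/203.496 × 100% = -6.58%

-6.58 %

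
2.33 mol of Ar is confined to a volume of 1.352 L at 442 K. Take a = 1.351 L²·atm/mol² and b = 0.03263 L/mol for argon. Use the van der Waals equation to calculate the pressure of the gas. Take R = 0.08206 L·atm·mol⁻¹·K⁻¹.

P = nRT/(V − nb) − a n²/V²
nRT/(V − nb) = (2.33)(0.08206)(442)/(1.352 − 2.33×0.03263) = 84.510/1.2760 = 66.230 atm
a n²/V² = (1.351)(2.33)²/(1.352)² = 4.0125 atm
P = 66.230 − 4.0125 = 62.22 atm

P ≈ 62.22 atm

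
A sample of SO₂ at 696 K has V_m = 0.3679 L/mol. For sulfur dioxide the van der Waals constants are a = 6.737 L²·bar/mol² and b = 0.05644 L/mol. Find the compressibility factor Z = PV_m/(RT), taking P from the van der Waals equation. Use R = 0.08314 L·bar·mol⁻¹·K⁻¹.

Z ≈ 0.8648

P = RT/(V_m − b) − a/V_m² = (0.08314)(696)/(0.3679 − 0.05644) − 6.737/(0.3679)²
  = 57.865/0.31146 − 49.775 = 185.79 − 49.775 = 136.02 bar
Z = PV_m/(RT) = (136.02)(0.3679)/((0.08314)(696)) = 50.042/57.865 = 0.8648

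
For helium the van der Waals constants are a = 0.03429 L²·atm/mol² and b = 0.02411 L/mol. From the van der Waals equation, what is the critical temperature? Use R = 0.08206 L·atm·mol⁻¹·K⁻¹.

T_c ≈ 5.135 K

For a van der Waals gas, T_c = 8a/(27Rb).
T_c = 8×0.03429/(27×0.08206×0.02411) = 0.27432/0.053419 = 5.135 K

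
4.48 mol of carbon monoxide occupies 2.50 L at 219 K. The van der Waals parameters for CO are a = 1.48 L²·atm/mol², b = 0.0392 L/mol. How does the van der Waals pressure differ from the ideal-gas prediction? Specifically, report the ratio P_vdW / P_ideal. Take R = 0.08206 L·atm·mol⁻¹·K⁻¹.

Ideal: P_ideal = nRT/V = (4.48)(0.08206)(219)/2.50 = 32.2043 atm
vdW: P = nRT/(V − nb) − a n²/V² = 80.5107/2.32438 − 29.7042/6.25000 = 34.6375 − 4.75267 = 29.8848 atm
Ratio = 29.8848/32.2043 = 0.9280

P_vdW / P_ideal ≈ 0.9280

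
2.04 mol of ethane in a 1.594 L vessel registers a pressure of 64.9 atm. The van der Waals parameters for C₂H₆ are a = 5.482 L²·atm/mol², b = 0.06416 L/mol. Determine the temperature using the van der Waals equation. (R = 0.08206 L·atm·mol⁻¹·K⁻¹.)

T = (P + a n²/V²)(V − nb)/(nR)
P + a n²/V² = 64.9 + (5.482)(2.04)²/(1.594)² = 73.879 atm
V − nb = 1.594 − (2.04)(0.06416) = 1.4631 L
T = (73.879)(1.4631)/((2.04)(0.08206)) = 645.7 K

T ≈ 645.7 K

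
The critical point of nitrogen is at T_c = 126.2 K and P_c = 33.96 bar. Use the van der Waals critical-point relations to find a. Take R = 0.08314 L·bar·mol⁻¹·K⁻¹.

a ≈ 1.368 L²·bar/mol²

From T_c = 8a/(27Rb) and P_c = a/(27b²): a = 27 R² T_c²/(64 P_c).
a = 27×(0.08314)²×(126.2)²/(64×33.96) = 2972.4/2173.4 = 1.368 L²·bar/mol²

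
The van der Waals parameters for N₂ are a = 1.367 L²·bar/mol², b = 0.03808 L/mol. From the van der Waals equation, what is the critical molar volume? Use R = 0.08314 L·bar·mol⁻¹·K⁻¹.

V_m,c ≈ 0.1142 L/mol

For a van der Waals gas, V_m,c = 3b.
V_m,c = 3×0.03808 = 0.1142 L/mol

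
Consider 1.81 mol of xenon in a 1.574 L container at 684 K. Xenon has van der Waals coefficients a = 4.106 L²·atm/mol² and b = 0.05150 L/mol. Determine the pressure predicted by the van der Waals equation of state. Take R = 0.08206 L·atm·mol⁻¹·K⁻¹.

P ≈ 63.18 atm

P = nRT/(V − nb) − a n²/V²
nRT/(V − nb) = (1.81)(0.08206)(684)/(1.574 − 1.81×0.05150) = 101.59/1.4808 = 68.605 atm
a n²/V² = (4.106)(1.81)²/(1.574)² = 5.4296 atm
P = 68.605 − 5.4296 = 63.18 atm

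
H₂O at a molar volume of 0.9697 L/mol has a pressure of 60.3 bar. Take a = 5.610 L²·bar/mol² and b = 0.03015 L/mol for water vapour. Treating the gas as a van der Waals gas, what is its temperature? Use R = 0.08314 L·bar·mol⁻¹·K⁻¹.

T ≈ 748.9 K

T = (P + a/V_m²)(V_m − b)/R
P + a/V_m² = 60.3 + 5.610/(0.9697)² = 66.266 bar
V_m − b = 0.9697 − 0.03015 = 0.93955 L/mol
T = (66.266)(0.93955)/0.08314 = 748.9 K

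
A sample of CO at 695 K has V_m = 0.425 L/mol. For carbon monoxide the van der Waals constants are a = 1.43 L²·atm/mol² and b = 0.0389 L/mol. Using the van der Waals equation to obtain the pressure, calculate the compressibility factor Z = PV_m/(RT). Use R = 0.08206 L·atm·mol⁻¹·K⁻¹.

Z ≈ 1.042

P = RT/(V_m − b) − a/V_m² = (0.08206)(695)/(0.425 − 0.0389) − 1.43/(0.425)²
  = 57.032/0.38610 − 7.9170 = 147.71 − 7.9170 = 139.79 atm
Z = PV_m/(RT) = (139.79)(0.425)/((0.08206)(695)) = 59.411/57.032 = 1.042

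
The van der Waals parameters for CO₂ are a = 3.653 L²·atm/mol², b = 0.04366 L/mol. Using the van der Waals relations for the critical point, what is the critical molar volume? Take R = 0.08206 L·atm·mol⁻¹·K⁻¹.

V_m,c ≈ 0.1310 L/mol

For a van der Waals gas, V_m,c = 3b.
V_m,c = 3×0.04366 = 0.1310 L/mol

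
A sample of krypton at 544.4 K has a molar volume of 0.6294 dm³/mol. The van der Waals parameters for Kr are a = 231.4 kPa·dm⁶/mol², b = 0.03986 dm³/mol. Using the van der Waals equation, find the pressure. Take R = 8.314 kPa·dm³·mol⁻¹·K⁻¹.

P ≈ 7093 kPa

P = RT/(V_m − b) − a/V_m²
RT/(V_m − b) = (8.314)(544.4)/(0.6294 − 0.03986) = 4526.1/0.58954 = 7677.3 kPa
a/V_m² = 231.4/(0.6294)² = 584.13 kPa
P = 7677.3 − 584.13 = 7093 kPa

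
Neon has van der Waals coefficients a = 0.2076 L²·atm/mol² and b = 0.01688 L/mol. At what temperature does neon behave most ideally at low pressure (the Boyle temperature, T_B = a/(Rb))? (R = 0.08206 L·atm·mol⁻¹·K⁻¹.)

For a van der Waals gas the second virial coefficient B₂ = b − a/(RT) vanishes at T_B = a/(Rb).
T_B = 0.2076/(0.08206×0.01688) = 0.2076/0.0013852 = 149.9 K

T_B ≈ 149.9 K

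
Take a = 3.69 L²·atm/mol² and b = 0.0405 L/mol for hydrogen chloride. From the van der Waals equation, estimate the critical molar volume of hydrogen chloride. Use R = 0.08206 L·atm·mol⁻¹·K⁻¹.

For a van der Waals gas, V_m,c = 3b.
V_m,c = 3×0.0405 = 0.1215 L/mol

V_m,c ≈ 0.1215 L/mol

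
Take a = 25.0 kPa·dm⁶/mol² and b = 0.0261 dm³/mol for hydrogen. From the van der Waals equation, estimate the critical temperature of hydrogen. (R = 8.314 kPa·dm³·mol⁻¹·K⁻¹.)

T_c ≈ 34.14 K

For a van der Waals gas, T_c = 8a/(27Rb).
T_c = 8×25.0/(27×8.314×0.0261) = 200.00/5.8589 = 34.14 K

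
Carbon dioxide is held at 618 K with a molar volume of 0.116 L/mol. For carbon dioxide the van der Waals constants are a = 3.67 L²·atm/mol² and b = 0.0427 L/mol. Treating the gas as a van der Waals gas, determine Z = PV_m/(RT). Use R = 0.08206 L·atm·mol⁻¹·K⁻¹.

P = RT/(V_m − b) − a/V_m² = (0.08206)(618)/(0.116 − 0.0427) − 3.67/(0.116)²
  = 50.713/0.073300 − 272.74 = 691.86 − 272.74 = 419.12 atm
Z = PV_m/(RT) = (419.12)(0.116)/((0.08206)(618)) = 48.618/50.713 = 0.9587

Z ≈ 0.9587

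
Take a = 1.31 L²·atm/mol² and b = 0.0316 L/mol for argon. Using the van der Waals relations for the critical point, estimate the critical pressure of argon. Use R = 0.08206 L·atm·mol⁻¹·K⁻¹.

For a van der Waals gas, P_c = a/(27b²).
P_c = 1.31/(27×(0.0316)²) = 1.31/0.026961 = 48.59 atm

P_c ≈ 48.59 atm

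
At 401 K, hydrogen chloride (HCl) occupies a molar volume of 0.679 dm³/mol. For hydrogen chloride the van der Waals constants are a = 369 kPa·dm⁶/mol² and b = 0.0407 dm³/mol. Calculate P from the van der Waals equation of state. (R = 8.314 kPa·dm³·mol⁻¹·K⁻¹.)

P ≈ 4423 kPa

P = RT/(V_m − b) − a/V_m²
RT/(V_m − b) = (8.314)(401)/(0.679 − 0.0407) = 3333.9/0.63830 = 5223.1 kPa
a/V_m² = 369/(0.679)² = 800.36 kPa
P = 5223.1 − 800.36 = 4423 kPa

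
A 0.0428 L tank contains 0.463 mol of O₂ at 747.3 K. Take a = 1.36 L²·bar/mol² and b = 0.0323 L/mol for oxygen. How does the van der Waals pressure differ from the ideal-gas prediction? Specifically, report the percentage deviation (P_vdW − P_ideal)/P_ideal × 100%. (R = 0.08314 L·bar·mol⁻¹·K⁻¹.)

Ideal: P_ideal = nRT/V = (0.463)(0.08314)(747.3)/0.0428 = 672.113 bar
vdW: P = nRT/(V − nb) − a n²/V² = 28.7664/0.0278451 − 0.291542/0.00183184 = 1033.09 − 159.153 = 873.94 bar
% deviation = (873.94 − 672.113)/672.113 × 100% = 30.03%

30.03 %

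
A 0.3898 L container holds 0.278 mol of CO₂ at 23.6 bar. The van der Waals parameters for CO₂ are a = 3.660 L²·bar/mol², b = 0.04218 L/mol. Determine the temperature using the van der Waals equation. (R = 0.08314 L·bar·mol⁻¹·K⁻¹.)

T ≈ 416.5 K

T = (P + a n²/V²)(V − nb)/(nR)
P + a n²/V² = 23.6 + (3.660)(0.278)²/(0.3898)² = 25.462 bar
V − nb = 0.3898 − (0.278)(0.04218) = 0.37807 L
T = (25.462)(0.37807)/((0.278)(0.08314)) = 416.5 K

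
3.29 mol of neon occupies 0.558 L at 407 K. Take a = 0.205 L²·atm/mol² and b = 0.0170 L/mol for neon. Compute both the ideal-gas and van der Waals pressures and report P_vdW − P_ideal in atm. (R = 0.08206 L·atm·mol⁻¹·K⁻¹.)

ΔP ≈ 14.81 atm

Ideal: P_ideal = nRT/V = (3.29)(0.08206)(407)/0.558 = 196.919 atm
vdW: P = nRT/(V − nb) − a n²/V² = 109.881/0.502070 − 2.21894/0.311364 = 218.856 − 7.12651 = 211.729 atm
ΔP = 211.729 − 196.919 = 14.81 atm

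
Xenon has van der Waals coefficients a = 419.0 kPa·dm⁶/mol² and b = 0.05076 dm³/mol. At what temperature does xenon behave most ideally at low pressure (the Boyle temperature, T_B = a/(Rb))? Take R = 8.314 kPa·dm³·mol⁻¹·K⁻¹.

T_B ≈ 992.8 K

For a van der Waals gas the second virial coefficient B₂ = b − a/(RT) vanishes at T_B = a/(Rb).
T_B = 419.0/(8.314×0.05076) = 419.0/0.42202 = 992.8 K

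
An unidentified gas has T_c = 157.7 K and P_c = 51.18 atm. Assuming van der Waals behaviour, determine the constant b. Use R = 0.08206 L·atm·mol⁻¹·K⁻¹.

From T_c = 8a/(27Rb) and P_c = a/(27b²): b = R T_c/(8 P_c).
b = (0.08206)(157.7)/(8×51.18) = 12.941/409.44 = 0.03161 L/mol

b ≈ 0.03161 L/mol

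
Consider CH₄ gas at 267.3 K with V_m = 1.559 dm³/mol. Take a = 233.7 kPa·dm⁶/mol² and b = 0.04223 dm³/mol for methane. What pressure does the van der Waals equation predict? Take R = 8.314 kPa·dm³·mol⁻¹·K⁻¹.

P ≈ 1369 kPa

P = RT/(V_m − b) − a/V_m²
RT/(V_m − b) = (8.314)(267.3)/(1.559 − 0.04223) = 2222.3/1.5168 = 1465.1 kPa
a/V_m² = 233.7/(1.559)² = 96.154 kPa
P = 1465.1 − 96.154 = 1369 kPa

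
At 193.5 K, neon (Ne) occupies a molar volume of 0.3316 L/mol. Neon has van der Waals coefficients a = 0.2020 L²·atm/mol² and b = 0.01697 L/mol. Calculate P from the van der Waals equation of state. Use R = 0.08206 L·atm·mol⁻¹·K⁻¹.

P ≈ 48.63 atm

P = RT/(V_m − b) − a/V_m²
RT/(V_m − b) = (0.08206)(193.5)/(0.3316 − 0.01697) = 15.879/0.31463 = 50.469 atm
a/V_m² = 0.2020/(0.3316)² = 1.8371 atm
P = 50.469 − 1.8371 = 48.63 atm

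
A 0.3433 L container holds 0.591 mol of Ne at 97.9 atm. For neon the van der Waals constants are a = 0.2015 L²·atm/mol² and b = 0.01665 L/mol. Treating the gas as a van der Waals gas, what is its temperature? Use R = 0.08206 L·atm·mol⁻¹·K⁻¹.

T = (P + a n²/V²)(V − nb)/(nR)
P + a n²/V² = 97.9 + (0.2015)(0.591)²/(0.3433)² = 98.497 atm
V − nb = 0.3433 − (0.591)(0.01665) = 0.33346 L
T = (98.497)(0.33346)/((0.591)(0.08206)) = 677.2 K

T ≈ 677.2 K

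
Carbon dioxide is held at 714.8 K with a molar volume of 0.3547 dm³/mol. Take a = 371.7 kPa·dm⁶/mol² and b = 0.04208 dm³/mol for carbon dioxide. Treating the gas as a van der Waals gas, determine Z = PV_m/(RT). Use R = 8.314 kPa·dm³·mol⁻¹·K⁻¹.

Z ≈ 0.9583

P = RT/(V_m − b) − a/V_m² = (8.314)(714.8)/(0.3547 − 0.04208) − 371.7/(0.3547)²
  = 5942.8/0.31262 − 2954.4 = 19010 − 2954.4 = 16056 kPa
Z = PV_m/(RT) = (16056)(0.3547)/((8.314)(714.8)) = 5695.1/5942.8 = 0.9583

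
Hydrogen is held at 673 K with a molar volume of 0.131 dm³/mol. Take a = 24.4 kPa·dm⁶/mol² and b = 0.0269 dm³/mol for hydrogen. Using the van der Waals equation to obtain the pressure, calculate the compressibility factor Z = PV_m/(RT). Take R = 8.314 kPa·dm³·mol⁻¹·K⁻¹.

P = RT/(V_m − b) − a/V_m² = (8.314)(673)/(0.131 − 0.0269) − 24.4/(0.131)²
  = 5595.3/0.10410 − 1421.8 = 53749 − 1421.8 = 52327 kPa
Z = PV_m/(RT) = (52327)(0.131)/((8.314)(673)) = 6854.8/5595.3 = 1.225

Z ≈ 1.225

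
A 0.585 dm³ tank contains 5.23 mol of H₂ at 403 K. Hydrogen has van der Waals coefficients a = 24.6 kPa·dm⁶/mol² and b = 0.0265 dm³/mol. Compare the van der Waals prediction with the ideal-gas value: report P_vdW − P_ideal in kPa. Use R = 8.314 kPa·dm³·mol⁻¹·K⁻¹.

Ideal: P_ideal = nRT/V = (5.23)(8.314)(403)/0.585 = 29954.4 kPa
vdW: P = nRT/(V − nb) − a n²/V² = 17523.3/0.446405 − 672.881/0.342225 = 39254.3 − 1966.19 = 37288.1 kPa
ΔP = 37288.1 − 29954.4 = 7334 kPa

ΔP ≈ 7334 kPa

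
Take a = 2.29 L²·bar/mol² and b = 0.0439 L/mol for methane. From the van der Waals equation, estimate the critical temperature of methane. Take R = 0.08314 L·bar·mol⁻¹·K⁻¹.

T_c ≈ 185.9 K

For a van der Waals gas, T_c = 8a/(27Rb).
T_c = 8×2.29/(27×0.08314×0.0439) = 18.320/0.098546 = 185.9 K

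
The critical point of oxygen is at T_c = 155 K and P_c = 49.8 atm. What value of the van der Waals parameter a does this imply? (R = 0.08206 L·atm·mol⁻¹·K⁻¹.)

From T_c = 8a/(27Rb) and P_c = a/(27b²): a = 27 R² T_c²/(64 P_c).
a = 27×(0.08206)²×(155)²/(64×49.8) = 4368.1/3187.2 = 1.371 L²·atm/mol²

a ≈ 1.371 L²·atm/mol²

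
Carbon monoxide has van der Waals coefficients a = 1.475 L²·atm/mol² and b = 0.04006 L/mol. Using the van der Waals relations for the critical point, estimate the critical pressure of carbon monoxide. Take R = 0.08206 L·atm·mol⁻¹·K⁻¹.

For a van der Waals gas, P_c = a/(27b²).
P_c = 1.475/(27×(0.04006)²) = 1.475/0.043330 = 34.04 atm

P_c ≈ 34.04 atm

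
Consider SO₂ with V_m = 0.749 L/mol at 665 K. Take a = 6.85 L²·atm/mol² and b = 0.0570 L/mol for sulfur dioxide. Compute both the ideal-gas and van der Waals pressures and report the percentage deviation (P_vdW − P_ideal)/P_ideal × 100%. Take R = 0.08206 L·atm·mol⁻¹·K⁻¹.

-8.52 %

Ideal: P_ideal = RT/V_m = (0.08206)(665)/0.749 = 72.8570 atm
vdW: P = RT/(V_m − b) − a/V_m² = 54.5699/0.692000 − 6.85/0.561001 = 78.8582 − 12.2103 = 66.6479 atm
% deviation = (66.6479 − 72.8570)/72.8570 × 100% = -8.52%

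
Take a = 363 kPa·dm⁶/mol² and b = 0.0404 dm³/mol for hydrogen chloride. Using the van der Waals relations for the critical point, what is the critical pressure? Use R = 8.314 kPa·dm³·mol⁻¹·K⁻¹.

P_c ≈ 8237 kPa

For a van der Waals gas, P_c = a/(27b²).
P_c = 363/(27×(0.0404)²) = 363/0.044068 = 8237 kPa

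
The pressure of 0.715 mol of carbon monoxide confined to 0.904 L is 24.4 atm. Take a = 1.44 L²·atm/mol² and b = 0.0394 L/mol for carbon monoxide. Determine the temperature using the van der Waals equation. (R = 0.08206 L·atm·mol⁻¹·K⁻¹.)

T = (P + a n²/V²)(V − nb)/(nR)
P + a n²/V² = 24.4 + (1.44)(0.715)²/(0.904)² = 25.301 atm
V − nb = 0.904 − (0.715)(0.0394) = 0.87583 L
T = (25.301)(0.87583)/((0.715)(0.08206)) = 377.7 K

T ≈ 377.7 K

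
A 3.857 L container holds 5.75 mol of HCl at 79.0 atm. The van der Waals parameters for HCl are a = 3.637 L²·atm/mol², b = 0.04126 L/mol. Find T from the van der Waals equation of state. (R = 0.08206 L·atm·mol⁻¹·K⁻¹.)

T = (P + a n²/V²)(V − nb)/(nR)
P + a n²/V² = 79.0 + (3.637)(5.75)²/(3.857)² = 87.083 atm
V − nb = 3.857 − (5.75)(0.04126) = 3.6198 L
T = (87.083)(3.6198)/((5.75)(0.08206)) = 668.1 K

T ≈ 668.1 K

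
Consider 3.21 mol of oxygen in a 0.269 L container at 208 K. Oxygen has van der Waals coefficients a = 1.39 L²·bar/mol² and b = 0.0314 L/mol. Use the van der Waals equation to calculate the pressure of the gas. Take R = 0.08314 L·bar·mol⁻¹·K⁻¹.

P ≈ 132.1 bar

P = nRT/(V − nb) − a n²/V²
nRT/(V − nb) = (3.21)(0.08314)(208)/(0.269 − 3.21×0.0314) = 55.511/0.16821 = 330.01 bar
a n²/V² = (1.39)(3.21)²/(0.269)² = 197.93 bar
P = 330.01 − 197.93 = 132.1 bar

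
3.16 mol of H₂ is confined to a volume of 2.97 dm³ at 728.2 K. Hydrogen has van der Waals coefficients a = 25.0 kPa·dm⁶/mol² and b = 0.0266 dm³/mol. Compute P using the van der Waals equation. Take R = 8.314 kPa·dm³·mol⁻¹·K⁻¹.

P = nRT/(V − nb) − a n²/V²
nRT/(V − nb) = (3.16)(8.314)(728.2)/(2.97 − 3.16×0.0266) = 19131/2.8859 = 6629.1 kPa
a n²/V² = (25.0)(3.16)²/(2.97)² = 28.301 kPa
P = 6629.1 − 28.301 = 6601 kPa

P ≈ 6601 kPa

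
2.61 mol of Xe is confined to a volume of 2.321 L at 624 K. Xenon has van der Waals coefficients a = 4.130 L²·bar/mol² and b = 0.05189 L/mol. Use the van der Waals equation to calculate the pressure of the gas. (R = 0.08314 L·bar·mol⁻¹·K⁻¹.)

P ≈ 56.73 bar

P = nRT/(V − nb) − a n²/V²
nRT/(V − nb) = (2.61)(0.08314)(624)/(2.321 − 2.61×0.05189) = 135.41/2.1856 = 61.956 bar
a n²/V² = (4.130)(2.61)²/(2.321)² = 5.2225 bar
P = 61.956 − 5.2225 = 56.73 bar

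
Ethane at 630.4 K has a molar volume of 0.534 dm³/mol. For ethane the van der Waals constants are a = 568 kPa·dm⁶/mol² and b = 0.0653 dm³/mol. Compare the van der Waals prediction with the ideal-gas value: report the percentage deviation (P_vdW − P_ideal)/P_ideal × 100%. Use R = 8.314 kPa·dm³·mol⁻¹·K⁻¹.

Ideal: P_ideal = RT/V_m = (8.314)(630.4)/0.534 = 9814.88 kPa
vdW: P = RT/(V_m − b) − a/V_m² = 5241.15/0.468700 − 568/0.285156 = 11182.3 − 1991.89 = 9190.4 kPa
% deviation = (9190.4 − 9814.88)/9814.88 × 100% = -6.36%

-6.36 %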